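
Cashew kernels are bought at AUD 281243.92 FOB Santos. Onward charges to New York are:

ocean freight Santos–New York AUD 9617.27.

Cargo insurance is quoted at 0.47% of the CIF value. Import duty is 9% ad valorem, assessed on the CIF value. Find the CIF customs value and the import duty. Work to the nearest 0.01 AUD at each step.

Let C be the CIF value. C = FOB price + freight + 0.47% × C
C − 0.47% × C = 281243.92 + 9617.27
0.9953 × C = 290861.19
C = 290861.19 / 0.9953 = 292234.69
Insurance premium = 0.47% × 292234.69 = 1373.50
Import duty = 292234.69 × 9% = 26301.12

CIF value: AUD 292234.69; import duty: AUD 26301.12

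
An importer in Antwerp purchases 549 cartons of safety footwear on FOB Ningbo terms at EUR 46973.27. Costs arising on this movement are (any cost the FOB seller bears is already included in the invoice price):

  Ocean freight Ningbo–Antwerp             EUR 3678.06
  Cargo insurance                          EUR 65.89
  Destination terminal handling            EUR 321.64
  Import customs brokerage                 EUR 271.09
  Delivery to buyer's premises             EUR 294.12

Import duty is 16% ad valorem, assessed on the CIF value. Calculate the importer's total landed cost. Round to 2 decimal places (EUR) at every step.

FOB: the seller bears costs until goods are on board at the origin port; the buyer bears freight, insurance and all costs thereafter.
CIF value = FOB price + freight + insurance = 46973.27 + 3678.06 + 65.89 = 50717.22
Import duty = 50717.22 × 16% = 8114.76
Buyer bears: freight 3678.06 + insurance 65.89 + destination terminal 321.64 + brokerage 271.09 + delivery 294.12 + duty 8114.76 = 12745.56
Landed cost = invoice 46973.27 + 12745.56 = 59718.83

Total landed cost: EUR 59718.83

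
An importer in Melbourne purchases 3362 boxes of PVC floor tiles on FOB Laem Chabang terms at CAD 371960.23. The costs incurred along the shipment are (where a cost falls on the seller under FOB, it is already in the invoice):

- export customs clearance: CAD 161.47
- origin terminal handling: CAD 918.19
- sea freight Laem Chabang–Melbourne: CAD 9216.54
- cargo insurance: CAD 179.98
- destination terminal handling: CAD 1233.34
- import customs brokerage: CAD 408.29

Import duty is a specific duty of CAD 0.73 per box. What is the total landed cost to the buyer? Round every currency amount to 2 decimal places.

FOB: the seller bears costs until goods are on board at the origin port; the buyer bears freight, insurance and all costs thereafter.
Already in the invoice (seller's account under FOB): export clearance, origin terminal — exclude.
CIF value = FOB price + freight + insurance = 371960.23 + 9216.54 + 179.98 = 381356.75
Import duty = 3362 × 0.73 = 2454.26
Buyer bears: freight 9216.54 + insurance 179.98 + destination terminal 1233.34 + brokerage 408.29 + duty 2454.26 = 13492.41
Landed cost = invoice 371960.23 + 13492.41 = 385452.64

Total landed cost: CAD 385452.64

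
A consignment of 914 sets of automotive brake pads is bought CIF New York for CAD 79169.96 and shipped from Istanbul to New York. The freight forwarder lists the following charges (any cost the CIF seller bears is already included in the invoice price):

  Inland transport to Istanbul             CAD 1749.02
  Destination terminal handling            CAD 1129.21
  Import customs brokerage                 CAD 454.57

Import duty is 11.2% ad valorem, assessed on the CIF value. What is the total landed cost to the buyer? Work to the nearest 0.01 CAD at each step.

Total landed cost: CAD 89620.78

CIF: the seller pays costs through ocean freight and marine insurance to the destination port.
Already in the invoice (seller's account under CIF): inland to port — exclude.
The CIF price already equals the CIF value: 79169.96
Import duty = 79169.96 × 11.2% = 8867.04
Buyer bears: destination terminal 1129.21 + brokerage 454.57 + duty 8867.04 = 10450.82
Landed cost = invoice 79169.96 + 10450.82 = 89620.78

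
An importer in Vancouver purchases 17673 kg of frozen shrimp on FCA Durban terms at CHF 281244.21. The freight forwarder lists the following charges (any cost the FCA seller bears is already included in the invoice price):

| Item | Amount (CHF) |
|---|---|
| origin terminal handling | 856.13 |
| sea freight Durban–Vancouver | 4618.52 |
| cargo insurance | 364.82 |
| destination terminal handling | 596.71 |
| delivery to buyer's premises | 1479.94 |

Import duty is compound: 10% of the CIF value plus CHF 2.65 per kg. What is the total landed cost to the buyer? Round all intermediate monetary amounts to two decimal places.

FCA: the seller delivers export-cleared goods to the carrier; the buyer bears costs from that point.
CIF value = FCA price + origin terminal + freight + insurance = 281244.21 + 856.13 + 4618.52 + 364.82 = 287083.68
Ad valorem component: 287083.68 × 10% = 28708.37
Specific component: 17673 × 2.65 = 46833.45
Import duty = 28708.37 + 46833.45 = 75541.82
Buyer bears: origin terminal 856.13 + freight 4618.52 + insurance 364.82 + destination terminal 596.71 + delivery 1479.94 + duty 75541.82 = 83457.94
Landed cost = invoice 281244.21 + 83457.94 = 364702.15

Total landed cost: CHF 364702.15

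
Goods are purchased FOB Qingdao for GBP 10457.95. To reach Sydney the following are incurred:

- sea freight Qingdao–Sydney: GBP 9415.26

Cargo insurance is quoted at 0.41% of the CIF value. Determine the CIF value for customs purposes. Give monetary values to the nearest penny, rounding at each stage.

Let C be the CIF value. C = FOB price + freight + 0.41% × C
C − 0.41% × C = 10457.95 + 9415.26
0.9959 × C = 19873.21
C = 19873.21 / 0.9959 = 19955.03
Insurance premium = 0.41% × 19955.03 = 81.82

CIF value: GBP 19955.03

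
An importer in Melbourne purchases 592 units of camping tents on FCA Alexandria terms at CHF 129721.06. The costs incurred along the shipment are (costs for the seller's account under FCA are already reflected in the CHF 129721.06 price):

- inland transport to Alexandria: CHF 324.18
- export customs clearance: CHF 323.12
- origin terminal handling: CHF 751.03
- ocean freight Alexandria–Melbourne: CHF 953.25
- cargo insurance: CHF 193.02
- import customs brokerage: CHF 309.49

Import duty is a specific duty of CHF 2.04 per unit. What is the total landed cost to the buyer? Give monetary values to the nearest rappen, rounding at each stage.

FCA: the seller delivers export-cleared goods to the carrier; the buyer bears costs from that point.
Already in the invoice (seller's account under FCA): inland to port, export clearance — exclude.
CIF value = FCA price + origin terminal + freight + insurance = 129721.06 + 751.03 + 953.25 + 193.02 = 131618.36
Import duty = 592 × 2.04 = 1207.68
Buyer bears: origin terminal 751.03 + freight 953.25 + insurance 193.02 + brokerage 309.49 + duty 1207.68 = 3414.47
Landed cost = invoice 129721.06 + 3414.47 = 133135.53

Total landed cost: CHF 133135.53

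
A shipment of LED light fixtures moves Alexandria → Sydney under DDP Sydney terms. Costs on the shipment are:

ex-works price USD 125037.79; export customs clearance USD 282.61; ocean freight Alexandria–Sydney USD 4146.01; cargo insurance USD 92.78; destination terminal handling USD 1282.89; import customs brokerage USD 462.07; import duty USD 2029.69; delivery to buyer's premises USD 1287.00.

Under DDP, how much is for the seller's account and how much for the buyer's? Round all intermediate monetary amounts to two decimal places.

Seller: USD 134620.84; buyer: USD 0.00

DDP: the seller bears all costs including import duty.
Seller's account: goods 125037.79 + export clearance 282.61 + freight 4146.01 + insurance 92.78 + destination terminal 1282.89 + brokerage 462.07 + duty 2029.69 + delivery 1287.00 = 134620.84
Buyer's account: 0.00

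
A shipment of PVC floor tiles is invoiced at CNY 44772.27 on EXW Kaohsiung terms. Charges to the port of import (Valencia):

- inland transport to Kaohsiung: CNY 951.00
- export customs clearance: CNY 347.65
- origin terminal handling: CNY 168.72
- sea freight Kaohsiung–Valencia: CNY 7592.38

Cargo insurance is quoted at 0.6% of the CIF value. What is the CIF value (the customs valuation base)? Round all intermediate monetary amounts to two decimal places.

Let C be the CIF value. C = EXW price + pre-shipment costs + freight + 0.6% × C
C − 0.6% × C = 44772.27 + 951.00 + 347.65 + 168.72 + 7592.38
0.994 × C = 53832.02
C = 53832.02 / 0.994 = 54156.96
Insurance premium = 0.6% × 54156.96 = 324.94

CIF value: CNY 54156.96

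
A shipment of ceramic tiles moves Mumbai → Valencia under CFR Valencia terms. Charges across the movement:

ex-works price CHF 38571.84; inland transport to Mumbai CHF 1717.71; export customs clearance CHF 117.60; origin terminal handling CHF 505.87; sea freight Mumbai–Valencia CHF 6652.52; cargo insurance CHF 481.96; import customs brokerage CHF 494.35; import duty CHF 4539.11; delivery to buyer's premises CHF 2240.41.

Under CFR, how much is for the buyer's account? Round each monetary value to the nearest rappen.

CFR: the seller pays costs through ocean freight to the destination port, but not insurance.
Seller's account: goods 38571.84 + inland to port 1717.71 + export clearance 117.60 + origin terminal 505.87 + freight 6652.52 = 47565.54
Buyer's account: insurance 481.96 + brokerage 494.35 + duty 4539.11 + delivery 2240.41 = 7755.83

Buyer's account: CHF 7755.83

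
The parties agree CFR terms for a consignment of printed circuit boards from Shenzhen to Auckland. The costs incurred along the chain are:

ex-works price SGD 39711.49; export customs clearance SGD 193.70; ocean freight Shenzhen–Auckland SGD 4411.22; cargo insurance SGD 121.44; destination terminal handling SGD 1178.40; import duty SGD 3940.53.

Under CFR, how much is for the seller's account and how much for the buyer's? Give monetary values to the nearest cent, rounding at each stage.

CFR: the seller pays costs through ocean freight to the destination port, but not insurance.
Seller's account: goods 39711.49 + export clearance 193.70 + freight 4411.22 = 44316.41
Buyer's account: insurance 121.44 + destination terminal 1178.40 + duty 3940.53 = 5240.37

Seller: SGD 44316.41; buyer: SGD 5240.37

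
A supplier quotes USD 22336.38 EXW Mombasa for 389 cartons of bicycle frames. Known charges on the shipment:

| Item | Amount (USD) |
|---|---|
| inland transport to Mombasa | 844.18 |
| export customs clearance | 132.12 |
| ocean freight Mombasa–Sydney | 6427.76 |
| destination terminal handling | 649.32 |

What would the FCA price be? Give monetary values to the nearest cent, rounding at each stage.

Not relevant to the conversion: freight, destination terminal — on the buyer under both terms; not part of either seller's price.
From EXW to FCA, the seller additionally bears: inland to port, export clearance.
FCA price = 22336.38 + 844.18 + 132.12 = 23312.68

FCA price: USD 23312.68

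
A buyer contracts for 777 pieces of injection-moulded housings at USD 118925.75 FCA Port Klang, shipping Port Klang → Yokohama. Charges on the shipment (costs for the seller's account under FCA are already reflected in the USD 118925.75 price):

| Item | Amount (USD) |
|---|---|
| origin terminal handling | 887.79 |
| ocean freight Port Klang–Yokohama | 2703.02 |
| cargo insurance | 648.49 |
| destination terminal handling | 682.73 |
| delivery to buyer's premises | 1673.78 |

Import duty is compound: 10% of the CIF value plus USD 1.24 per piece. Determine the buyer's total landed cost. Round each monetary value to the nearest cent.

Total landed cost: USD 138801.55

FCA: the seller delivers export-cleared goods to the carrier; the buyer bears costs from that point.
CIF value = FCA price + origin terminal + freight + insurance = 118925.75 + 887.79 + 2703.02 + 648.49 = 123165.05
Ad valorem component: 123165.05 × 10% = 12316.51
Specific component: 777 × 1.24 = 963.48
Import duty = 12316.51 + 963.48 = 13279.99
Buyer bears: origin terminal 887.79 + freight 2703.02 + insurance 648.49 + destination terminal 682.73 + delivery 1673.78 + duty 13279.99 = 19875.80
Landed cost = invoice 118925.75 + 19875.80 = 138801.55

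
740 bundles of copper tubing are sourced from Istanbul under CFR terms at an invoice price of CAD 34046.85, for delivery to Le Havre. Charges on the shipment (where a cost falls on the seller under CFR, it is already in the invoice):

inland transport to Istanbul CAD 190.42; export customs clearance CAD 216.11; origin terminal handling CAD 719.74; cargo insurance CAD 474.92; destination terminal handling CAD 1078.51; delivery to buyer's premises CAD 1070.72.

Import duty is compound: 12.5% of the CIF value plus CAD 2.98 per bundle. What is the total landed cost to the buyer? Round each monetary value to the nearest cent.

CFR: the seller pays costs through ocean freight to the destination port, but not insurance.
Already in the invoice (seller's account under CFR): inland to port, export clearance, origin terminal — exclude.
CIF value = CFR price + insurance = 34046.85 + 474.92 = 34521.77
Ad valorem component: 34521.77 × 12.5% = 4315.22
Specific component: 740 × 2.98 = 2205.20
Import duty = 4315.22 + 2205.20 = 6520.42
Buyer bears: insurance 474.92 + destination terminal 1078.51 + delivery 1070.72 + duty 6520.42 = 9144.57
Landed cost = invoice 34046.85 + 9144.57 = 43191.42

Total landed cost: CAD 43191.42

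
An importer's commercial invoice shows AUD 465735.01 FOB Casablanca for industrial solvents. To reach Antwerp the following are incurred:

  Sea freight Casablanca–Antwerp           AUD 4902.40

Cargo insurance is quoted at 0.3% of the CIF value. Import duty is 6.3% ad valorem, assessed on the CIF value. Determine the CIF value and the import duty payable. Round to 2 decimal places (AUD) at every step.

Let C be the CIF value. C = FOB price + freight + 0.3% × C
C − 0.3% × C = 465735.01 + 4902.40
0.997 × C = 470637.41
C = 470637.41 / 0.997 = 472053.57
Insurance premium = 0.3% × 472053.57 = 1416.16
Import duty = 472053.57 × 6.3% = 29739.37

CIF value: AUD 472053.57; import duty: AUD 29739.37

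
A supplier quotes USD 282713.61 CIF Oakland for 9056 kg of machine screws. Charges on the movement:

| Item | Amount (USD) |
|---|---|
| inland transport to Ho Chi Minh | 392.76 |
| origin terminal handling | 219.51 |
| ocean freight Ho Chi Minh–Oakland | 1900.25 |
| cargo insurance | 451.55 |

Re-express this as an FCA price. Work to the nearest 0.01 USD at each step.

Not relevant to the conversion: inland to port — on the seller under both CIF and FCA; already in the CIF price and stays in the FCA price.
From CIF to FCA, the seller no longer bears: origin terminal, freight, insurance.
FCA price = 282713.61 − 219.51 − 1900.25 − 451.55 = 280142.30

FCA price: USD 280142.30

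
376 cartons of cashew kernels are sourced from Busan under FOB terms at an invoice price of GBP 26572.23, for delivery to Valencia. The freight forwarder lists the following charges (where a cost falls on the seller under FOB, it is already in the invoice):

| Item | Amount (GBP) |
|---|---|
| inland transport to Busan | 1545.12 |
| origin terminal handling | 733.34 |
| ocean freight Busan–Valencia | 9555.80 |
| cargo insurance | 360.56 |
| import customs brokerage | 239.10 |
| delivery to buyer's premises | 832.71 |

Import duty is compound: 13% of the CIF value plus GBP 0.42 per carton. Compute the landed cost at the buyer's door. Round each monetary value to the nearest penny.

FOB: the seller bears costs until goods are on board at the origin port; the buyer bears freight, insurance and all costs thereafter.
Already in the invoice (seller's account under FOB): inland to port, origin terminal — exclude.
CIF value = FOB price + freight + insurance = 26572.23 + 9555.80 + 360.56 = 36488.59
Ad valorem component: 36488.59 × 13% = 4743.52
Specific component: 376 × 0.42 = 157.92
Import duty = 4743.52 + 157.92 = 4901.44
Buyer bears: freight 9555.80 + insurance 360.56 + brokerage 239.10 + delivery 832.71 + duty 4901.44 = 15889.61
Landed cost = invoice 26572.23 + 15889.61 = 42461.84

Total landed cost: GBP 42461.84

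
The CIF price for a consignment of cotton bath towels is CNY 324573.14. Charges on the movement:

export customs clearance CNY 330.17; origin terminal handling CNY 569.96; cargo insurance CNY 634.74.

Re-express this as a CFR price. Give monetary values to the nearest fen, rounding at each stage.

CFR price: CNY 323938.40

Not relevant to the conversion: export clearance, origin terminal — on the seller under both CIF and CFR; already in the CIF price and stays in the CFR price.
From CIF to CFR, the seller no longer bears: insurance.
CFR price = 324573.14 − 634.74 = 323938.40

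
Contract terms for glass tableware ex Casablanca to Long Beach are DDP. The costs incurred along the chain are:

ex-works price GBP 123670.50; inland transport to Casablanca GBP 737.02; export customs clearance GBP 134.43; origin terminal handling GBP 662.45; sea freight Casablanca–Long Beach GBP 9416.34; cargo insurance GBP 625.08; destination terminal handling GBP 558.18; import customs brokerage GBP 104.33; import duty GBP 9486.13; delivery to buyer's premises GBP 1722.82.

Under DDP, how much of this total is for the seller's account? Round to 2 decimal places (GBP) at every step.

Seller's account: GBP 147117.28

DDP: the seller bears all costs including import duty.
Seller's account: goods 123670.50 + inland to port 737.02 + export clearance 134.43 + origin terminal 662.45 + freight 9416.34 + insurance 625.08 + destination terminal 558.18 + brokerage 104.33 + duty 9486.13 + delivery 1722.82 = 147117.28
Buyer's account: 0.00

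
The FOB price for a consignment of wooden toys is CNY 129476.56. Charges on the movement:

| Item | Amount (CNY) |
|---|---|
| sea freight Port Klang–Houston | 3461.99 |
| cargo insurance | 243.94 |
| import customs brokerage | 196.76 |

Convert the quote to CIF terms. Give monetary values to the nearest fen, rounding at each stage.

Not relevant to the conversion: brokerage — on the buyer under both terms; not part of either seller's price.
From FOB to CIF, the seller additionally bears: freight, insurance.
CIF price = 129476.56 + 3461.99 + 243.94 = 133182.49

CIF price: CNY 133182.49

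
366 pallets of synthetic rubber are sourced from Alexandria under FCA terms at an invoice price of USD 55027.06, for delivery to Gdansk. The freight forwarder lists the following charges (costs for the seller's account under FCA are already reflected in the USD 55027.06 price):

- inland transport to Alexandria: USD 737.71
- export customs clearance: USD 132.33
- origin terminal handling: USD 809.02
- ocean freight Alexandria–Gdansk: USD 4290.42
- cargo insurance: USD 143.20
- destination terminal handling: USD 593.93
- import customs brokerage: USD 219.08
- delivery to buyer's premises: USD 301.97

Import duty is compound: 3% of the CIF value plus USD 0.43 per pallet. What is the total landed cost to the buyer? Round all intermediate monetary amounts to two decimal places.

FCA: the seller delivers export-cleared goods to the carrier; the buyer bears costs from that point.
Already in the invoice (seller's account under FCA): inland to port, export clearance — exclude.
CIF value = FCA price + origin terminal + freight + insurance = 55027.06 + 809.02 + 4290.42 + 143.20 = 60269.70
Ad valorem component: 60269.70 × 3% = 1808.09
Specific component: 366 × 0.43 = 157.38
Import duty = 1808.09 + 157.38 = 1965.47
Buyer bears: origin terminal 809.02 + freight 4290.42 + insurance 143.20 + destination terminal 593.93 + brokerage 219.08 + delivery 301.97 + duty 1965.47 = 8323.09
Landed cost = invoice 55027.06 + 8323.09 = 63350.15

Total landed cost: USD 63350.15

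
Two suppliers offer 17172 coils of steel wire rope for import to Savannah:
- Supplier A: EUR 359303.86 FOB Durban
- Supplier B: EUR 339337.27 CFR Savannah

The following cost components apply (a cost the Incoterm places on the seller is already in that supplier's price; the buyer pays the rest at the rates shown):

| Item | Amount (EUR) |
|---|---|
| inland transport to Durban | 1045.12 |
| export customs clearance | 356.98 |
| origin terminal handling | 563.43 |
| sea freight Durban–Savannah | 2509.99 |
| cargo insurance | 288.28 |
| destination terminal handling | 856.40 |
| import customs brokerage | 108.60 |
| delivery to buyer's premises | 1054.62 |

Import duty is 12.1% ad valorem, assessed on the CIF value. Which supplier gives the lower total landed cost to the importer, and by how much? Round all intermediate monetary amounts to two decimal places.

Supplier A (FOB):
CIF value = FOB price + freight + insurance = 359303.86 + 2509.99 + 288.28 = 362102.13
Import duty = 362102.13 × 12.1% = 43814.36
Buyer bears (A): 2509.99 + 288.28 + 856.40 + 108.60 + 1054.62 = 4817.89
Landed cost (A) = invoice 359303.86 + 4817.89 + duty 43814.36 = 407936.11
Supplier B (CFR):
CIF value = CFR price + insurance = 339337.27 + 288.28 = 339625.55
Import duty = 339625.55 × 12.1% = 41094.69
Buyer bears (B): 288.28 + 856.40 + 108.60 + 1054.62 = 2307.90
Landed cost (B) = invoice 339337.27 + 2307.90 + duty 41094.69 = 382739.86
Difference = |407936.11 − 382739.86| = 25196.25

Supplier B is cheaper by EUR 25196.25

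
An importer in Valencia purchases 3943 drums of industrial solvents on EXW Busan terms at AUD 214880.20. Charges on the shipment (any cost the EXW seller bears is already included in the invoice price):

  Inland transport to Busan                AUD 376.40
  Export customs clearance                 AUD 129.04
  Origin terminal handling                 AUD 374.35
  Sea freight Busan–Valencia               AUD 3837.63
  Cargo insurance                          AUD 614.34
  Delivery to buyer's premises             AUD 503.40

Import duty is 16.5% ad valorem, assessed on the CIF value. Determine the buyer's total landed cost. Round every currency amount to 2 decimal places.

EXW: the seller makes goods available at their premises; the buyer bears all onward costs.
CIF value = EXW price + inland to port + export clearance + origin terminal + freight + insurance = 214880.20 + 376.40 + 129.04 + 374.35 + 3837.63 + 614.34 = 220211.96
Import duty = 220211.96 × 16.5% = 36334.97
Buyer bears: inland to port 376.40 + export clearance 129.04 + origin terminal 374.35 + freight 3837.63 + insurance 614.34 + delivery 503.40 + duty 36334.97 = 42170.13
Landed cost = invoice 214880.20 + 42170.13 = 257050.33

Total landed cost: AUD 257050.33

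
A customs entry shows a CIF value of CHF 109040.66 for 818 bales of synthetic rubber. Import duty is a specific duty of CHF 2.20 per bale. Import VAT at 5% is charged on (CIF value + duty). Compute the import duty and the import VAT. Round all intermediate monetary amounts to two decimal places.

Import duty: CHF 1799.60; import VAT: CHF 5542.01

Import duty = 818 × 2.20 = 1799.60
VAT base = CIF + duty = 109040.66 + 1799.60 = 110840.26
Import VAT = 110840.26 × 5% = 5542.01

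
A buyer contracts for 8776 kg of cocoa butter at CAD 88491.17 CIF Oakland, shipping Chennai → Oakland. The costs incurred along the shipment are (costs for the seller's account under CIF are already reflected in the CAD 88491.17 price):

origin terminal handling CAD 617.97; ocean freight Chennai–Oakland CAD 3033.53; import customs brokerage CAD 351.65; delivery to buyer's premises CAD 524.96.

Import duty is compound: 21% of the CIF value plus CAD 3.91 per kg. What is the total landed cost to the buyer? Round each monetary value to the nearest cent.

CIF: the seller pays costs through ocean freight and marine insurance to the destination port.
Already in the invoice (seller's account under CIF): origin terminal, freight — exclude.
The CIF price already equals the CIF value: 88491.17
Ad valorem component: 88491.17 × 21% = 18583.15
Specific component: 8776 × 3.91 = 34314.16
Import duty = 18583.15 + 34314.16 = 52897.31
Buyer bears: brokerage 351.65 + delivery 524.96 + duty 52897.31 = 53773.92
Landed cost = invoice 88491.17 + 53773.92 = 142265.09

Total landed cost: CAD 142265.09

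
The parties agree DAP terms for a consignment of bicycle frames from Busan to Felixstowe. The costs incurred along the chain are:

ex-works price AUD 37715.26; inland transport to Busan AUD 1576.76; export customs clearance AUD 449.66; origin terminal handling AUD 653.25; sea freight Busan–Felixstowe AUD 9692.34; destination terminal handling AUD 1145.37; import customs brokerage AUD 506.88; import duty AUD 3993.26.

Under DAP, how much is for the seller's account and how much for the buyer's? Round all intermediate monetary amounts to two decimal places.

DAP: the seller bears all costs to the named destination except import duty and clearance.
Seller's account: goods 37715.26 + inland to port 1576.76 + export clearance 449.66 + origin terminal 653.25 + freight 9692.34 + destination terminal 1145.37 = 51232.64
Buyer's account: brokerage 506.88 + duty 3993.26 = 4500.14

Seller: AUD 51232.64; buyer: AUD 4500.14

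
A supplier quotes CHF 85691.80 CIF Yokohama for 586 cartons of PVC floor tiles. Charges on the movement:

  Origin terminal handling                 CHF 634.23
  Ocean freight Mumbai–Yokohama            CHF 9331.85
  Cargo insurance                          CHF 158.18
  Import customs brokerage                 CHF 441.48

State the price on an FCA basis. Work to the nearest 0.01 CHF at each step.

Not relevant to the conversion: brokerage — on the buyer under both terms; not part of either seller's price.
From CIF to FCA, the seller no longer bears: origin terminal, freight, insurance.
FCA price = 85691.80 − 634.23 − 9331.85 − 158.18 = 75567.54

FCA price: CHF 75567.54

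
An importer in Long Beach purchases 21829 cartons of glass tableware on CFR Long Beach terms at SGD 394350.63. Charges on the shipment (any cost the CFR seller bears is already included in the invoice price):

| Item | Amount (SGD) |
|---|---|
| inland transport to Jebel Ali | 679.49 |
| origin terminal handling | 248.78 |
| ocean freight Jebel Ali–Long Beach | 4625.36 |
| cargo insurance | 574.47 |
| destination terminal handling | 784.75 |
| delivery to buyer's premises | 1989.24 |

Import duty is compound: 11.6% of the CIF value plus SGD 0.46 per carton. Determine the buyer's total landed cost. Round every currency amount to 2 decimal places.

CFR: the seller pays costs through ocean freight to the destination port, but not insurance.
Already in the invoice (seller's account under CFR): inland to port, origin terminal, freight — exclude.
CIF value = CFR price + insurance = 394350.63 + 574.47 = 394925.10
Ad valorem component: 394925.10 × 11.6% = 45811.31
Specific component: 21829 × 0.46 = 10041.34
Import duty = 45811.31 + 10041.34 = 55852.65
Buyer bears: insurance 574.47 + destination terminal 784.75 + delivery 1989.24 + duty 55852.65 = 59201.11
Landed cost = invoice 394350.63 + 59201.11 = 453551.74

Total landed cost: SGD 453551.74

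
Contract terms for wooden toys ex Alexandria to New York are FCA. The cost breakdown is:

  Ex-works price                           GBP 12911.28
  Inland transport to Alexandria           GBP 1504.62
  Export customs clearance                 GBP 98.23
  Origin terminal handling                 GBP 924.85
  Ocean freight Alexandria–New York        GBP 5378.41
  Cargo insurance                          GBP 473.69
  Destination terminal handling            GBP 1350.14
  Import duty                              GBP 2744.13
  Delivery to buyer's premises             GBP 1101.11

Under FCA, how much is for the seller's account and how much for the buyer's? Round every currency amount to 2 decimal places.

FCA: the seller delivers export-cleared goods to the carrier; the buyer bears costs from that point.
Seller's account: goods 12911.28 + inland to port 1504.62 + export clearance 98.23 = 14514.13
Buyer's account: origin terminal 924.85 + freight 5378.41 + insurance 473.69 + destination terminal 1350.14 + duty 2744.13 + delivery 1101.11 = 11972.33

Seller: GBP 14514.13; buyer: GBP 11972.33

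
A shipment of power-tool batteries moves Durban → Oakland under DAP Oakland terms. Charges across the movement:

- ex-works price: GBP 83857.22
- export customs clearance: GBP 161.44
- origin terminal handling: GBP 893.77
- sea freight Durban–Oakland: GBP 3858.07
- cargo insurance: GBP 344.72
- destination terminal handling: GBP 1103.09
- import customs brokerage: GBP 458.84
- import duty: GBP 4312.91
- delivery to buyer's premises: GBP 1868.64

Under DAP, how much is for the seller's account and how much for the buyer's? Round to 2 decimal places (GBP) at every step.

Seller: GBP 92086.95; buyer: GBP 4771.75

DAP: the seller bears all costs to the named destination except import duty and clearance.
Seller's account: goods 83857.22 + export clearance 161.44 + origin terminal 893.77 + freight 3858.07 + insurance 344.72 + destination terminal 1103.09 + delivery 1868.64 = 92086.95
Buyer's account: brokerage 458.84 + duty 4312.91 = 4771.75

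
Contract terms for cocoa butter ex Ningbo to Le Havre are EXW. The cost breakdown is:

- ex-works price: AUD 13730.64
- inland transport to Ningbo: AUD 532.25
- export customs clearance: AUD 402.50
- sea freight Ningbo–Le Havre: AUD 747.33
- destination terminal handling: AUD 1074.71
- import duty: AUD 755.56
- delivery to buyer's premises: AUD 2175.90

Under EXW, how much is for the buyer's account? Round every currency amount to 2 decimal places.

Buyer's account: AUD 5688.25

EXW: the seller makes goods available at their premises; the buyer bears all onward costs.
Seller's account: goods 13730.64 = 13730.64
Buyer's account: inland to port 532.25 + export clearance 402.50 + freight 747.33 + destination terminal 1074.71 + duty 755.56 + delivery 2175.90 = 5688.25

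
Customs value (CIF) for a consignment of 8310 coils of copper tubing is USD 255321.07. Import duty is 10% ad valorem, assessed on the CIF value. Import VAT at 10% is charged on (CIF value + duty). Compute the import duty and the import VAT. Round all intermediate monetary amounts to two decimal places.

Import duty = 255321.07 × 10% = 25532.11
VAT base = CIF + duty = 255321.07 + 25532.11 = 280853.18
Import VAT = 280853.18 × 10% = 28085.32

Import duty: USD 25532.11; import VAT: USD 28085.32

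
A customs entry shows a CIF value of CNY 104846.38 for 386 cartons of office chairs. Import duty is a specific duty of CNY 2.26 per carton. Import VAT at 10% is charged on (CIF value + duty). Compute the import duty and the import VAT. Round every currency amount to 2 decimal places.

Import duty: CNY 872.36; import VAT: CNY 10571.87

Import duty = 386 × 2.26 = 872.36
VAT base = CIF + duty = 104846.38 + 872.36 = 105718.74
Import VAT = 105718.74 × 10% = 10571.87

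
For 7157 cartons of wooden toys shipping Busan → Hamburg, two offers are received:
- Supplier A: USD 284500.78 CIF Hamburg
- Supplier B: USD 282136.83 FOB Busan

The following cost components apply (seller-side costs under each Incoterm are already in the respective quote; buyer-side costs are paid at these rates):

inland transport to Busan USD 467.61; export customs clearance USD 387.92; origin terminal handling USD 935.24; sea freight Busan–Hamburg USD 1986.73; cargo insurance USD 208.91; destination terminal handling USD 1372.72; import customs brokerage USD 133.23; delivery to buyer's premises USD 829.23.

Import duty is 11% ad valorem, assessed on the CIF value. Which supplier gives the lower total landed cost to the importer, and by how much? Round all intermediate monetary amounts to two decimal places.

Supplier B is cheaper by USD 186.83

Supplier A (CIF):
The CIF price already equals the CIF value: 284500.78
Import duty = 284500.78 × 11% = 31295.09
Buyer bears (A): 1372.72 + 133.23 + 829.23 = 2335.18
Landed cost (A) = invoice 284500.78 + 2335.18 + duty 31295.09 = 318131.05
Supplier B (FOB):
CIF value = FOB price + freight + insurance = 282136.83 + 1986.73 + 208.91 = 284332.47
Import duty = 284332.47 × 11% = 31276.57
Buyer bears (B): 1986.73 + 208.91 + 1372.72 + 133.23 + 829.23 = 4530.82
Landed cost (B) = invoice 282136.83 + 4530.82 + duty 31276.57 = 317944.22
Difference = |318131.05 − 317944.22| = 186.83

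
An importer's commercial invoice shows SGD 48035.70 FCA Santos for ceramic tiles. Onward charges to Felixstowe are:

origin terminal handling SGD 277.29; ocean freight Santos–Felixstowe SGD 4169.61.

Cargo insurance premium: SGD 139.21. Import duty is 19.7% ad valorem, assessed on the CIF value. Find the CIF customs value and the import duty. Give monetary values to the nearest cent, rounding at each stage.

CIF = FCA price + pre-shipment costs + freight + insurance
CIF = 48035.70 + 277.29 + 4169.61 + 139.21 = 52621.81
Import duty = 52621.81 × 19.7% = 10366.50

CIF value: SGD 52621.81; import duty: SGD 10366.50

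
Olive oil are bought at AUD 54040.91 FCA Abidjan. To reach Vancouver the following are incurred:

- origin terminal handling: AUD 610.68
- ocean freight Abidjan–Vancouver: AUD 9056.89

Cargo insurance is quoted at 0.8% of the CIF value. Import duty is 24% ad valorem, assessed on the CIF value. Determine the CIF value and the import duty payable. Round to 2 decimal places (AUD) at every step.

Let C be the CIF value. C = FCA price + pre-shipment costs + freight + 0.8% × C
C − 0.8% × C = 54040.91 + 610.68 + 9056.89
0.992 × C = 63708.48
C = 63708.48 / 0.992 = 64222.26
Insurance premium = 0.8% × 64222.26 = 513.78
Import duty = 64222.26 × 24% = 15413.34

CIF value: AUD 64222.26; import duty: AUD 15413.34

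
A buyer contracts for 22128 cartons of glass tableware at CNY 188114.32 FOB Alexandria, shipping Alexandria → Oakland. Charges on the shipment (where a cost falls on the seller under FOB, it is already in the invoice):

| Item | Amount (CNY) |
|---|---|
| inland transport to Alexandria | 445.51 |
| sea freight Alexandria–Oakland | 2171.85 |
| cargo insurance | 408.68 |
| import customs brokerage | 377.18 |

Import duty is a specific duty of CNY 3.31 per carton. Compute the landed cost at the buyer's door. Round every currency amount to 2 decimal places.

Total landed cost: CNY 264315.71

FOB: the seller bears costs until goods are on board at the origin port; the buyer bears freight, insurance and all costs thereafter.
Already in the invoice (seller's account under FOB): inland to port — exclude.
CIF value = FOB price + freight + insurance = 188114.32 + 2171.85 + 408.68 = 190694.85
Import duty = 22128 × 3.31 = 73243.68
Buyer bears: freight 2171.85 + insurance 408.68 + brokerage 377.18 + duty 73243.68 = 76201.39
Landed cost = invoice 188114.32 + 76201.39 = 264315.71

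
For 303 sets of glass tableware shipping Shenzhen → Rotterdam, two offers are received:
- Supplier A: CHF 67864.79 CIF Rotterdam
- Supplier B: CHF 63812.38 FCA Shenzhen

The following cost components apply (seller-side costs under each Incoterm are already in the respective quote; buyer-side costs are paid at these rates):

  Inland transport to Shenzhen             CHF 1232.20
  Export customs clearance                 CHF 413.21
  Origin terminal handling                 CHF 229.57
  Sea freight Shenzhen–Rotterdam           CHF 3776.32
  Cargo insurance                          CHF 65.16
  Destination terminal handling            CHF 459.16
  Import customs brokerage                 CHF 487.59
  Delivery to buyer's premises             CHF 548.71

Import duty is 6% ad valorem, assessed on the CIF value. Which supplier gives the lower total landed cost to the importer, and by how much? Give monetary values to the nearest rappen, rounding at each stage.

Supplier A is cheaper by CHF 19.76

Supplier A (CIF):
The CIF price already equals the CIF value: 67864.79
Import duty = 67864.79 × 6% = 4071.89
Buyer bears (A): 459.16 + 487.59 + 548.71 = 1495.46
Landed cost (A) = invoice 67864.79 + 1495.46 + duty 4071.89 = 73432.14
Supplier B (FCA):
CIF value = FCA price + origin terminal + freight + insurance = 63812.38 + 229.57 + 3776.32 + 65.16 = 67883.43
Import duty = 67883.43 × 6% = 4073.01
Buyer bears (B): 229.57 + 3776.32 + 65.16 + 459.16 + 487.59 + 548.71 = 5566.51
Landed cost (B) = invoice 63812.38 + 5566.51 + duty 4073.01 = 73451.90
Difference = |73432.14 − 73451.90| = 19.76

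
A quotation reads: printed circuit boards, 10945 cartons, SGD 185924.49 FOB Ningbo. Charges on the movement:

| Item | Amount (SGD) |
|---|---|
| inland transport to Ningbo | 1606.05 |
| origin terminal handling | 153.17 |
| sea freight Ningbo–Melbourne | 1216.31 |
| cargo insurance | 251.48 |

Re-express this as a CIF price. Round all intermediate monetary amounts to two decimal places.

CIF price: SGD 187392.28

Not relevant to the conversion: origin terminal, inland to port — on the seller under both FOB and CIF; already in the FOB price and stays in the CIF price.
From FOB to CIF, the seller additionally bears: freight, insurance.
CIF price = 185924.49 + 1216.31 + 251.48 = 187392.28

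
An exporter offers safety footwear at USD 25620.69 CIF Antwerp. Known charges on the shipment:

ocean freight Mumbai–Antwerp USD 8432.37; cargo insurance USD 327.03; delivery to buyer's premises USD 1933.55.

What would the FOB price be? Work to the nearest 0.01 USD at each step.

Not relevant to the conversion: delivery — on the buyer under both terms; not part of either seller's price.
From CIF to FOB, the seller no longer bears: freight, insurance.
FOB price = 25620.69 − 8432.37 − 327.03 = 16861.29

FOB price: USD 16861.29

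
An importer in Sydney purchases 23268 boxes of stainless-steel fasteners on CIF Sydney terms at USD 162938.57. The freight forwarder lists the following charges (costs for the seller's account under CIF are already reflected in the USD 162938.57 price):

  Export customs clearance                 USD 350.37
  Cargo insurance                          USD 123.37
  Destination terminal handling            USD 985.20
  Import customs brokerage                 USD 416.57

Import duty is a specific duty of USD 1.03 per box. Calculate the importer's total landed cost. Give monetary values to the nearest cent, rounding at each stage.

Total landed cost: USD 188306.38

CIF: the seller pays costs through ocean freight and marine insurance to the destination port.
Already in the invoice (seller's account under CIF): export clearance, insurance — exclude.
The CIF price already equals the CIF value: 162938.57
Import duty = 23268 × 1.03 = 23966.04
Buyer bears: destination terminal 985.20 + brokerage 416.57 + duty 23966.04 = 25367.81
Landed cost = invoice 162938.57 + 25367.81 = 188306.38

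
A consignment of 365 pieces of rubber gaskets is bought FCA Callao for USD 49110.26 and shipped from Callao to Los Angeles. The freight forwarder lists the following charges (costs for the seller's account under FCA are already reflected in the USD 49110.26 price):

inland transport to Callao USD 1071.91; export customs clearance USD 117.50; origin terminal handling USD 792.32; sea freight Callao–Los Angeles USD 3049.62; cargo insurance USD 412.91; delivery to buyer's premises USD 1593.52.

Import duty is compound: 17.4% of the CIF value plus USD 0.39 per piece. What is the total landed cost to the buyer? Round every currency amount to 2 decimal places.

FCA: the seller delivers export-cleared goods to the carrier; the buyer bears costs from that point.
Already in the invoice (seller's account under FCA): inland to port, export clearance — exclude.
CIF value = FCA price + origin terminal + freight + insurance = 49110.26 + 792.32 + 3049.62 + 412.91 = 53365.11
Ad valorem component: 53365.11 × 17.4% = 9285.53
Specific component: 365 × 0.39 = 142.35
Import duty = 9285.53 + 142.35 = 9427.88
Buyer bears: origin terminal 792.32 + freight 3049.62 + insurance 412.91 + delivery 1593.52 + duty 9427.88 = 15276.25
Landed cost = invoice 49110.26 + 15276.25 = 64386.51

Total landed cost: USD 64386.51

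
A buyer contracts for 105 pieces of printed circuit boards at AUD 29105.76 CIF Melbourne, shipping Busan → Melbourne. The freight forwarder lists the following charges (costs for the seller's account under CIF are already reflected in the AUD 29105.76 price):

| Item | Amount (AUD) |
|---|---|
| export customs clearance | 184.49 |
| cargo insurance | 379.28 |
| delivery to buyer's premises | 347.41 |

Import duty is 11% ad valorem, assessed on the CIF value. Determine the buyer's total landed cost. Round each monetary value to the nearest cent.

CIF: the seller pays costs through ocean freight and marine insurance to the destination port.
Already in the invoice (seller's account under CIF): export clearance, insurance — exclude.
The CIF price already equals the CIF value: 29105.76
Import duty = 29105.76 × 11% = 3201.63
Buyer bears: delivery 347.41 + duty 3201.63 = 3549.04
Landed cost = invoice 29105.76 + 3549.04 = 32654.80

Total landed cost: AUD 32654.80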